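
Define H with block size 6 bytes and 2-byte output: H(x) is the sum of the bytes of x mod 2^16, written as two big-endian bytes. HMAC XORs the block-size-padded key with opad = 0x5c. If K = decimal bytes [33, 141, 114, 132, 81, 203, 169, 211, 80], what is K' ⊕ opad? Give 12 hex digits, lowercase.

Key decimal bytes [33, 141, 114, 132, 81, 203, 169, 211, 80] = 21 8d 72 84 51 cb a9 d3 50 is 9 bytes > B = 6, so hash it first: H(key) = 04 8c, then zero-pad to 6 bytes: K' = 04 8c 00 00 00 00.
XOR each byte with 0x5c: 04⊕5c=58, 8c⊕5c=d0, 00⊕5c=5c, 00⊕5c=5c, 00⊕5c=5c, 00⊕5c=5c.

58d05c5c5c5c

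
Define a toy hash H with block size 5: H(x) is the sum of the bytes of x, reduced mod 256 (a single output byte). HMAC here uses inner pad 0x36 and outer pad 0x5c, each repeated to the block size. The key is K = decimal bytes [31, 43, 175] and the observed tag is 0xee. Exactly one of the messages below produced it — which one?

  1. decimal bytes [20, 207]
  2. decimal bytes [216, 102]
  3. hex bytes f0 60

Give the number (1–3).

2

Key decimal bytes [31, 43, 175] = 1f 2b af is 3 bytes ≤ B = 5; zero-pad to 5 bytes: K' = 1f 2b af 00 00.
K' ⊕ ipad = 29 1d 99 36 36; K' ⊕ opad = 43 77 f3 5c 5c.
m1: inner = H(29 1d 99 36 36 14 cf) = 2e; tag = H(43 77 f3 5c 5c 2e) = 93
m2: inner = H(29 1d 99 36 36 d8 66) = 89; tag = H(43 77 f3 5c 5c 89) = ee ← matches
m3: inner = H(29 1d 99 36 36 f0 60) = 9b; tag = H(43 77 f3 5c 5c 9b) = 00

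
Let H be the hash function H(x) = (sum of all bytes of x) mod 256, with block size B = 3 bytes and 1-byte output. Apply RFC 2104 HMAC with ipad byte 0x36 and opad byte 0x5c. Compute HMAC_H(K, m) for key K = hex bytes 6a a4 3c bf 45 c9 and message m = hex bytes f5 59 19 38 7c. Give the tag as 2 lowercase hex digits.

ab

Key hex bytes 6a a4 3c bf 45 c9 is 6 bytes > B = 3, so hash it first: H(key) = 17, then zero-pad to 3 bytes: K' = 17 00 00.
K' ⊕ ipad = 21 36 36.  K' ⊕ opad = 4b 5c 5c.
Inner input = (K'⊕ipad) ∥ m = 21 36 36 ∥ f5 59 19 38 7c.
Inner hash: sum = 33+54+54+245+89+25+56+124 = 680; mod 256 = 168 → a8.
Outer input = (K'⊕opad) ∥ inner = 4b 5c 5c ∥ a8.
Outer hash (tag): sum = 75+92+92+168 = 427; mod 256 = 171 → ab.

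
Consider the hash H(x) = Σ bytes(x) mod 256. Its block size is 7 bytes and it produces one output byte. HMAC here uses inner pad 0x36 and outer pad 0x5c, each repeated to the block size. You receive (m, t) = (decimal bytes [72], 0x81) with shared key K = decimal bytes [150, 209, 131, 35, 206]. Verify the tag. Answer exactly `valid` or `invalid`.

invalid

Key decimal bytes [150, 209, 131, 35, 206] = 96 d1 83 23 ce is 5 bytes ≤ B = 7; zero-pad to 7 bytes: K' = 96 d1 83 23 ce 00 00.
K' ⊕ ipad = a0 e7 b5 15 f8 36 36; K' ⊕ opad = ca 8d df 7f 92 5c 5c.
Inner hash: sum = 160+231+181+21+248+54+54+72 = 1021; mod 256 = 253 → fd.
Outer hash (recomputed tag): sum = 202+141+223+127+146+92+92+253 = 1276; mod 256 = 252 → fc.
Recomputed tag = fc; claimed = 81 → mismatch.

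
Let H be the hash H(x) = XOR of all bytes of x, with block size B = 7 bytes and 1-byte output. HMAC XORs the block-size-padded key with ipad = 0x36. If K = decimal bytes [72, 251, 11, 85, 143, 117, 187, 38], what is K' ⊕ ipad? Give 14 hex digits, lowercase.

Key decimal bytes [72, 251, 11, 85, 143, 117, 187, 38] = 48 fb 0b 55 8f 75 bb 26 is 8 bytes > B = 7, so hash it first: H(key) = 8a, then zero-pad to 7 bytes: K' = 8a 00 00 00 00 00 00.
XOR each byte with 0x36: 8a⊕36=bc, 00⊕36=36, 00⊕36=36, 00⊕36=36, 00⊕36=36, 00⊕36=36, 00⊕36=36.

bc363636363636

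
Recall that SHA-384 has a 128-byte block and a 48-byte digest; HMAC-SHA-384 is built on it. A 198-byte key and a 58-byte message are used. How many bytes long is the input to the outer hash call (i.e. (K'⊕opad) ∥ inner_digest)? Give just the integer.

Key is 198 > 128 bytes, so it is hashed to 48 bytes then zero-padded to 128: |K'| = 128.
Outer input = (K'⊕opad) ∥ H(inner) → 128 + 48 = 176 bytes.

176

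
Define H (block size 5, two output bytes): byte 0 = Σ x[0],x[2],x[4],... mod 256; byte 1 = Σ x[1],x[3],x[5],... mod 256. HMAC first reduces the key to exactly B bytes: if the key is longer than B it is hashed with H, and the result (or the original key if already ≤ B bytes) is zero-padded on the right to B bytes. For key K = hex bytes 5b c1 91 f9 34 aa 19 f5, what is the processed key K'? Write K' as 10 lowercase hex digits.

|K| = 8 > B = 5, so first hash the key.
H(K): even-index sum = 313 mod 256 = 57; odd-index sum = 857 mod 256 = 89 → 39 59.
Zero-pad H(K) = 39 59 to 5 bytes: K' = 39 59 00 00 00.

3959000000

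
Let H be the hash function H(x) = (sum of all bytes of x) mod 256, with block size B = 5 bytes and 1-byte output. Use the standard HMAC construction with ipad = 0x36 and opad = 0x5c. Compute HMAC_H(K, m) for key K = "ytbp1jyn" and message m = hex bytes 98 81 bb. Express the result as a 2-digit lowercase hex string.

b0

Key "ytbp1jyn" = 79 74 62 70 31 6a 79 6e is 8 bytes > B = 5, so hash it first: H(key) = 41, then zero-pad to 5 bytes: K' = 41 00 00 00 00.
K' ⊕ ipad = 77 36 36 36 36.  K' ⊕ opad = 1d 5c 5c 5c 5c.
Inner input = (K'⊕ipad) ∥ m = 77 36 36 36 36 ∥ 98 81 bb.
Inner hash: sum = 119+54+54+54+54+152+129+187 = 803; mod 256 = 35 → 23.
Outer input = (K'⊕opad) ∥ inner = 1d 5c 5c 5c 5c ∥ 23.
Outer hash (tag): sum = 29+92+92+92+92+35 = 432; mod 256 = 176 → b0.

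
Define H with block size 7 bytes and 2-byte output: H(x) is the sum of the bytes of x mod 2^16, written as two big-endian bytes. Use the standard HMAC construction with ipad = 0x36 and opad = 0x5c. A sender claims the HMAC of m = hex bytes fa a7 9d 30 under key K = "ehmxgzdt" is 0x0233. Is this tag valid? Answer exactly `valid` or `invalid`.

invalid

Key "ehmxgzdt" = 65 68 6d 78 67 7a 64 74 is 8 bytes > B = 7, so hash it first: H(key) = 03 6b, then zero-pad to 7 bytes: K' = 03 6b 00 00 00 00 00.
K' ⊕ ipad = 35 5d 36 36 36 36 36; K' ⊕ opad = 5f 37 5c 5c 5c 5c 5c.
Inner hash: sum = 53+93+54+54+54+54+54+250+167+157+48 = 1038 → 04 0e.
Outer hash (recomputed tag): sum = 95+55+92+92+92+92+92+4+14 = 628 → 02 74.
Recomputed tag = 0274; claimed = 0233 → mismatch.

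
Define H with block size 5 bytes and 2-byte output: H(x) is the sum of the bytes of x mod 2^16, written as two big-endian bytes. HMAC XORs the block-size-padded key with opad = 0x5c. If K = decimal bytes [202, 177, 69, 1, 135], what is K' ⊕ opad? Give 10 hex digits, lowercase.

96ed195ddb

Key decimal bytes [202, 177, 69, 1, 135] = ca b1 45 01 87 is exactly B = 5 bytes: K' = ca b1 45 01 87.
XOR each byte with 0x5c: ca⊕5c=96, b1⊕5c=ed, 45⊕5c=19, 01⊕5c=5d, 87⊕5c=db.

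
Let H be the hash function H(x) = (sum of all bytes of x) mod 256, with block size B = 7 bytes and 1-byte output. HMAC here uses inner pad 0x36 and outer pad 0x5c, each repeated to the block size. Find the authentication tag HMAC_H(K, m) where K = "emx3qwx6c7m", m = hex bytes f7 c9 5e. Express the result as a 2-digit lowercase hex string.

Key "emx3qwx6c7m" = 65 6d 78 33 71 77 78 36 63 37 6d is 11 bytes > B = 7, so hash it first: H(key) = 1a, then zero-pad to 7 bytes: K' = 1a 00 00 00 00 00 00.
K' ⊕ ipad = 2c 36 36 36 36 36 36.  K' ⊕ opad = 46 5c 5c 5c 5c 5c 5c.
Inner input = (K'⊕ipad) ∥ m = 2c 36 36 36 36 36 36 ∥ f7 c9 5e.
Inner hash: sum = 44+54+54+54+54+54+54+247+201+94 = 910; mod 256 = 142 → 8e.
Outer input = (K'⊕opad) ∥ inner = 46 5c 5c 5c 5c 5c 5c ∥ 8e.
Outer hash (tag): sum = 70+92+92+92+92+92+92+142 = 764; mod 256 = 252 → fc.

fc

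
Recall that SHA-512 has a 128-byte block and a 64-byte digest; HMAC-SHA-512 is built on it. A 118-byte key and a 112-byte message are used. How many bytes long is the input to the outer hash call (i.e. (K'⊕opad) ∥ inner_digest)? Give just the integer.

192

Key is 118 ≤ 128 bytes, zero-padded: |K'| = 128.
Outer input = (K'⊕opad) ∥ H(inner) → 128 + 64 = 192 bytes.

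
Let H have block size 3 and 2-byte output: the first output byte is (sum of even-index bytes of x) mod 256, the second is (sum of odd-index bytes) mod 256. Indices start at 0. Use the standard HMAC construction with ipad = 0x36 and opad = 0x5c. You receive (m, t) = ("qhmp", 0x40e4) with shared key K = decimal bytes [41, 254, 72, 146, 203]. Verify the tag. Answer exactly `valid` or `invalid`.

Key decimal bytes [41, 254, 72, 146, 203] = 29 fe 48 92 cb is 5 bytes > B = 3, so hash it first: H(key) = 3c 90, then zero-pad to 3 bytes: K' = 3c 90 00.
K' ⊕ ipad = 0a a6 36; K' ⊕ opad = 60 cc 5c.
Inner hash: even-index sum = 280 mod 256 = 24; odd-index sum = 388 mod 256 = 132 → 18 84.
Outer hash (recomputed tag): even-index sum = 320 mod 256 = 64; odd-index sum = 228 mod 256 = 228 → 40 e4.
Recomputed tag = 40e4; claimed = 40e4 → match.

valid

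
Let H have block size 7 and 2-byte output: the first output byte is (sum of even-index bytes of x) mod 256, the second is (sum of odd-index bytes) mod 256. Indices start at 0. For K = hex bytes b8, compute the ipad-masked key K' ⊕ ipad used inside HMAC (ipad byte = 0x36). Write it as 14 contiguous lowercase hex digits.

Key hex bytes b8 is 1 byte ≤ B = 7; zero-pad to 7 bytes: K' = b8 00 00 00 00 00 00.
XOR each byte with 0x36: b8⊕36=8e, 00⊕36=36, 00⊕36=36, 00⊕36=36, 00⊕36=36, 00⊕36=36, 00⊕36=36.

8e363636363636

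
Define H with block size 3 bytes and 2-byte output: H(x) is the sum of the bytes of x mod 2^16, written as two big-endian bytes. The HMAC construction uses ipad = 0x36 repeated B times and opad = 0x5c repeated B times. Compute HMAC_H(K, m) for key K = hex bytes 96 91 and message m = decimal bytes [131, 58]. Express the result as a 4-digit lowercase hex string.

022f

Key hex bytes 96 91 is 2 bytes ≤ B = 3; zero-pad to 3 bytes: K' = 96 91 00.
K' ⊕ ipad = a0 a7 36.  K' ⊕ opad = ca cd 5c.
Inner input = (K'⊕ipad) ∥ m = a0 a7 36 ∥ 83 3a.
Inner hash: sum = 160+167+54+131+58 = 570 → 02 3a.
Outer input = (K'⊕opad) ∥ inner = ca cd 5c ∥ 02 3a.
Outer hash (tag): sum = 202+205+92+2+58 = 559 → 02 2f.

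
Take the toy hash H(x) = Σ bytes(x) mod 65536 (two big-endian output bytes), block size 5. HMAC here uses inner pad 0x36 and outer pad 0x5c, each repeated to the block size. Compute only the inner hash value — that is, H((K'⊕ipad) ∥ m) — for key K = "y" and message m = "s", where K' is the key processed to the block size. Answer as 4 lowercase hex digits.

019a

Key "y" = 79 is 1 byte ≤ B = 5; zero-pad to 5 bytes: K' = 79 00 00 00 00.
K' ⊕ ipad = 4f 36 36 36 36.
Inner input = 4f 36 36 36 36 ∥ 73.
Inner hash: sum = 79+54+54+54+54+115 = 410 → 01 9a.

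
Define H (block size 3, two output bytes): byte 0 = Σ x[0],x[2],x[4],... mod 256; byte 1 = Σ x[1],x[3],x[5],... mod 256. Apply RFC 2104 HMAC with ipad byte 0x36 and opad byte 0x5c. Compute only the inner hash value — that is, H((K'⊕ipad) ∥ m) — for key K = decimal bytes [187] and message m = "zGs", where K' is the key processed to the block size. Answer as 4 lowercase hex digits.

0a23

Key decimal bytes [187] = bb is 1 byte ≤ B = 3; zero-pad to 3 bytes: K' = bb 00 00.
K' ⊕ ipad = 8d 36 36.
Inner input = 8d 36 36 ∥ 7a 47 73.
Inner hash: even-index sum = 266 mod 256 = 10; odd-index sum = 291 mod 256 = 35 → 0a 23.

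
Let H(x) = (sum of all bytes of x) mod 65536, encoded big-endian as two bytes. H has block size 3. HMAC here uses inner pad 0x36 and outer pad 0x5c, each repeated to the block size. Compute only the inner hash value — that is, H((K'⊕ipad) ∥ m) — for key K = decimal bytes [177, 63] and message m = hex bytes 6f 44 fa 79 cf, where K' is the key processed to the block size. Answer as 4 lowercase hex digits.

Key decimal bytes [177, 63] = b1 3f is 2 bytes ≤ B = 3; zero-pad to 3 bytes: K' = b1 3f 00.
K' ⊕ ipad = 87 09 36.
Inner input = 87 09 36 ∥ 6f 44 fa 79 cf.
Inner hash: sum = 135+9+54+111+68+250+121+207 = 955 → 03 bb.

03bb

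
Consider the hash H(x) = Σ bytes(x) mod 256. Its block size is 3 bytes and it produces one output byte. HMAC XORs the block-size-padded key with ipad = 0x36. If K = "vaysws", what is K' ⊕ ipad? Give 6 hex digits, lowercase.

9b3636

Key "vaysws" = 76 61 79 73 77 73 is 6 bytes > B = 3, so hash it first: H(key) = ad, then zero-pad to 3 bytes: K' = ad 00 00.
XOR each byte with 0x36: ad⊕36=9b, 00⊕36=36, 00⊕36=36.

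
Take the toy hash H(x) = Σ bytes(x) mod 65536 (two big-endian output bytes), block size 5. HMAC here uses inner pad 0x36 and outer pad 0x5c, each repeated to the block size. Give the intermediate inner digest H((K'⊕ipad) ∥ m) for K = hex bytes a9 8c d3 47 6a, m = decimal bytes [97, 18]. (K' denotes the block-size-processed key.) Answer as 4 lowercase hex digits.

Key hex bytes a9 8c d3 47 6a is exactly B = 5 bytes: K' = a9 8c d3 47 6a.
K' ⊕ ipad = 9f ba e5 71 5c.
Inner input = 9f ba e5 71 5c ∥ 61 12.
Inner hash: sum = 159+186+229+113+92+97+18 = 894 → 03 7e.

037e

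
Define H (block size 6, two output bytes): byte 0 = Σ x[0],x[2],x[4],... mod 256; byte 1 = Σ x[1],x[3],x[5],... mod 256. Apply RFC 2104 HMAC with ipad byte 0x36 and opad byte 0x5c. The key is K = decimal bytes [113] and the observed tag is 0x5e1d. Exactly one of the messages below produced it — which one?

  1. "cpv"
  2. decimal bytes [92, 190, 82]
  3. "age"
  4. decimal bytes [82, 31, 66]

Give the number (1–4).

3

Key decimal bytes [113] = 71 is 1 byte ≤ B = 6; zero-pad to 6 bytes: K' = 71 00 00 00 00 00.
K' ⊕ ipad = 47 36 36 36 36 36; K' ⊕ opad = 2d 5c 5c 5c 5c 5c.
m1: inner = H(47 36 36 36 36 36 63 70 76) = 8c 12; tag = H(2d 5c 5c 5c 5c 5c 8c 12) = 7126
m2: inner = H(47 36 36 36 36 36 5c be 52) = 61 60; tag = H(2d 5c 5c 5c 5c 5c 61 60) = 4674
m3: inner = H(47 36 36 36 36 36 61 67 65) = 79 09; tag = H(2d 5c 5c 5c 5c 5c 79 09) = 5e1d ← matches
m4: inner = H(47 36 36 36 36 36 52 1f 42) = 47 c1; tag = H(2d 5c 5c 5c 5c 5c 47 c1) = 2cd5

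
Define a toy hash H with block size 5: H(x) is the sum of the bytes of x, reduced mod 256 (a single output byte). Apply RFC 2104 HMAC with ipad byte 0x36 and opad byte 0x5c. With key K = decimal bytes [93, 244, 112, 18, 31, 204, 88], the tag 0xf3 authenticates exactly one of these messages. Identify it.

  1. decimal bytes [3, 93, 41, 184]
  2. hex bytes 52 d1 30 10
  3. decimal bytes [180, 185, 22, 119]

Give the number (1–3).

1

Key decimal bytes [93, 244, 112, 18, 31, 204, 88] = 5d f4 70 12 1f cc 58 is 7 bytes > B = 5, so hash it first: H(key) = 16, then zero-pad to 5 bytes: K' = 16 00 00 00 00.
K' ⊕ ipad = 20 36 36 36 36; K' ⊕ opad = 4a 5c 5c 5c 5c.
m1: inner = H(20 36 36 36 36 03 5d 29 b8) = 39; tag = H(4a 5c 5c 5c 5c 39) = f3 ← matches
m2: inner = H(20 36 36 36 36 52 d1 30 10) = 5b; tag = H(4a 5c 5c 5c 5c 5b) = 15
m3: inner = H(20 36 36 36 36 b4 b9 16 77) = f2; tag = H(4a 5c 5c 5c 5c f2) = ac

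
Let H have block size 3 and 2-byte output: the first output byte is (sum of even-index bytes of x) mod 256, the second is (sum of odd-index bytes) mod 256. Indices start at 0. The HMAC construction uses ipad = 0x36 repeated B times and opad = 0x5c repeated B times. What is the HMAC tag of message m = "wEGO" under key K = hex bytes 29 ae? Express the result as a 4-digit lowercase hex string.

Key hex bytes 29 ae is 2 bytes ≤ B = 3; zero-pad to 3 bytes: K' = 29 ae 00.
K' ⊕ ipad = 1f 98 36.  K' ⊕ opad = 75 f2 5c.
Inner input = (K'⊕ipad) ∥ m = 1f 98 36 ∥ 77 45 47 4f.
Inner hash: even-index sum = 233 mod 256 = 233; odd-index sum = 342 mod 256 = 86 → e9 56.
Outer input = (K'⊕opad) ∥ inner = 75 f2 5c ∥ e9 56.
Outer hash (tag): even-index sum = 295 mod 256 = 39; odd-index sum = 475 mod 256 = 219 → 27 db.

27db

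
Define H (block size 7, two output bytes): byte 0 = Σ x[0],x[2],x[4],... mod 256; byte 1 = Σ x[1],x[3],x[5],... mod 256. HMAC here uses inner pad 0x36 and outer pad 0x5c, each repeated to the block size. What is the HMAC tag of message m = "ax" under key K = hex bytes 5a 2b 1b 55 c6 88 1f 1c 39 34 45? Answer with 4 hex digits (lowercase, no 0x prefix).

Key hex bytes 5a 2b 1b 55 c6 88 1f 1c 39 34 45 is 11 bytes > B = 7, so hash it first: H(key) = d8 58, then zero-pad to 7 bytes: K' = d8 58 00 00 00 00 00.
K' ⊕ ipad = ee 6e 36 36 36 36 36.  K' ⊕ opad = 84 04 5c 5c 5c 5c 5c.
Inner input = (K'⊕ipad) ∥ m = ee 6e 36 36 36 36 36 ∥ 61 78.
Inner hash: even-index sum = 520 mod 256 = 8; odd-index sum = 315 mod 256 = 59 → 08 3b.
Outer input = (K'⊕opad) ∥ inner = 84 04 5c 5c 5c 5c 5c ∥ 08 3b.
Outer hash (tag): even-index sum = 467 mod 256 = 211; odd-index sum = 196 mod 256 = 196 → d3 c4.

d3c4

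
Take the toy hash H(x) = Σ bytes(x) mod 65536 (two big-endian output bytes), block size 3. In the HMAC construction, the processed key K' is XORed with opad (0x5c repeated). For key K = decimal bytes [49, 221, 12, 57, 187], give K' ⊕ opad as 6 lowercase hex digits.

Key decimal bytes [49, 221, 12, 57, 187] = 31 dd 0c 39 bb is 5 bytes > B = 3, so hash it first: H(key) = 02 0e, then zero-pad to 3 bytes: K' = 02 0e 00.
XOR each byte with 0x5c: 02⊕5c=5e, 0e⊕5c=52, 00⊕5c=5c.

5e525c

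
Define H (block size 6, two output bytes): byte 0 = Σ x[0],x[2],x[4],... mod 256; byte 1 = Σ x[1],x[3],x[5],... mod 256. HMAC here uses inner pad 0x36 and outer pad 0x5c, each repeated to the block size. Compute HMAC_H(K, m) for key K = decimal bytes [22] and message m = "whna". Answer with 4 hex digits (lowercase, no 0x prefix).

737f

Key decimal bytes [22] = 16 is 1 byte ≤ B = 6; zero-pad to 6 bytes: K' = 16 00 00 00 00 00.
K' ⊕ ipad = 20 36 36 36 36 36.  K' ⊕ opad = 4a 5c 5c 5c 5c 5c.
Inner input = (K'⊕ipad) ∥ m = 20 36 36 36 36 36 ∥ 77 68 6e 61.
Inner hash: even-index sum = 369 mod 256 = 113; odd-index sum = 363 mod 256 = 107 → 71 6b.
Outer input = (K'⊕opad) ∥ inner = 4a 5c 5c 5c 5c 5c ∥ 71 6b.
Outer hash (tag): even-index sum = 371 mod 256 = 115; odd-index sum = 383 mod 256 = 127 → 73 7f.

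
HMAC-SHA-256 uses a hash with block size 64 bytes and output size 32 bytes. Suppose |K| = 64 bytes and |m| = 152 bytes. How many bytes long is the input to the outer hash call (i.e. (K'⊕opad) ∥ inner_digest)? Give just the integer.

Key is 64 ≤ 64 bytes, zero-padded: |K'| = 64.
Outer input = (K'⊕opad) ∥ H(inner) → 64 + 32 = 96 bytes.

96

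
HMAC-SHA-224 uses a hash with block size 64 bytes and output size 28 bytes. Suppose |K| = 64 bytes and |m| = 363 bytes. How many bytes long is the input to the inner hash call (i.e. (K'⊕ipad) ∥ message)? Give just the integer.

Key is 64 ≤ 64 bytes, zero-padded: |K'| = 64.
Inner input = (K'⊕ipad) ∥ m → 64 + 363 = 427 bytes.

427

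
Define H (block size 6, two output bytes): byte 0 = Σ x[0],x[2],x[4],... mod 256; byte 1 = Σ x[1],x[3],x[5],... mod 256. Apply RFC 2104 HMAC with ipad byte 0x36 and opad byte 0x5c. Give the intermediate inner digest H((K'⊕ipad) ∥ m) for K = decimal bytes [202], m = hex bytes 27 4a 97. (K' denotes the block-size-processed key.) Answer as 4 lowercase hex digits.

26ec

Key decimal bytes [202] = ca is 1 byte ≤ B = 6; zero-pad to 6 bytes: K' = ca 00 00 00 00 00.
K' ⊕ ipad = fc 36 36 36 36 36.
Inner input = fc 36 36 36 36 36 ∥ 27 4a 97.
Inner hash: even-index sum = 550 mod 256 = 38; odd-index sum = 236 mod 256 = 236 → 26 ec.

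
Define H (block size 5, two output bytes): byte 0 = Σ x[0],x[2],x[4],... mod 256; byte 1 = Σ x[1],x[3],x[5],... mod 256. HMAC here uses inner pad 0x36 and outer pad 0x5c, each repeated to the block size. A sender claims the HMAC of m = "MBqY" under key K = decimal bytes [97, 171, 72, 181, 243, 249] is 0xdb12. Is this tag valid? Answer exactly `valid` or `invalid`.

valid

Key decimal bytes [97, 171, 72, 181, 243, 249] = 61 ab 48 b5 f3 f9 is 6 bytes > B = 5, so hash it first: H(key) = 9c 59, then zero-pad to 5 bytes: K' = 9c 59 00 00 00.
K' ⊕ ipad = aa 6f 36 36 36; K' ⊕ opad = c0 05 5c 5c 5c.
Inner hash: even-index sum = 433 mod 256 = 177; odd-index sum = 355 mod 256 = 99 → b1 63.
Outer hash (recomputed tag): even-index sum = 475 mod 256 = 219; odd-index sum = 274 mod 256 = 18 → db 12.
Recomputed tag = db12; claimed = db12 → match.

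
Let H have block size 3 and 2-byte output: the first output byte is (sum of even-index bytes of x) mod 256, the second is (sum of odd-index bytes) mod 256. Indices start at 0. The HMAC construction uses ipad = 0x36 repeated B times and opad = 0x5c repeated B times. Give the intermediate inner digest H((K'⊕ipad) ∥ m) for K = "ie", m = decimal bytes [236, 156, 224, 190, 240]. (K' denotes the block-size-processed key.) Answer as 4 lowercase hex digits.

Key "ie" = 69 65 is 2 bytes ≤ B = 3; zero-pad to 3 bytes: K' = 69 65 00.
K' ⊕ ipad = 5f 53 36.
Inner input = 5f 53 36 ∥ ec 9c e0 be f0.
Inner hash: even-index sum = 495 mod 256 = 239; odd-index sum = 783 mod 256 = 15 → ef 0f.

ef0f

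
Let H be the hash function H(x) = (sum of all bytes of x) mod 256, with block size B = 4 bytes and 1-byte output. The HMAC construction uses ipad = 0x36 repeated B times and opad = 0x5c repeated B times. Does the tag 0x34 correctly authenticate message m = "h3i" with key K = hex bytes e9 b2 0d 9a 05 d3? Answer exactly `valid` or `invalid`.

invalid

Key hex bytes e9 b2 0d 9a 05 d3 is 6 bytes > B = 4, so hash it first: H(key) = 1a, then zero-pad to 4 bytes: K' = 1a 00 00 00.
K' ⊕ ipad = 2c 36 36 36; K' ⊕ opad = 46 5c 5c 5c.
Inner hash: sum = 44+54+54+54+104+51+105 = 466; mod 256 = 210 → d2.
Outer hash (recomputed tag): sum = 70+92+92+92+210 = 556; mod 256 = 44 → 2c.
Recomputed tag = 2c; claimed = 34 → mismatch.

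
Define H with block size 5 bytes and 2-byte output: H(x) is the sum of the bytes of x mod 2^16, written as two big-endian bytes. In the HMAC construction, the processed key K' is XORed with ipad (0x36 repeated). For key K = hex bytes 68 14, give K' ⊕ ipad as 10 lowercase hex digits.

Key hex bytes 68 14 is 2 bytes ≤ B = 5; zero-pad to 5 bytes: K' = 68 14 00 00 00.
XOR each byte with 0x36: 68⊕36=5e, 14⊕36=22, 00⊕36=36, 00⊕36=36, 00⊕36=36.

5e22363636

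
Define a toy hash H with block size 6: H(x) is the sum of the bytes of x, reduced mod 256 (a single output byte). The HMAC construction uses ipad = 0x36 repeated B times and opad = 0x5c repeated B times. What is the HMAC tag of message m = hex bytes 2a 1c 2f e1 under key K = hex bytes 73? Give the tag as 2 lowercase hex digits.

Key hex bytes 73 is 1 byte ≤ B = 6; zero-pad to 6 bytes: K' = 73 00 00 00 00 00.
K' ⊕ ipad = 45 36 36 36 36 36.  K' ⊕ opad = 2f 5c 5c 5c 5c 5c.
Inner input = (K'⊕ipad) ∥ m = 45 36 36 36 36 36 ∥ 2a 1c 2f e1.
Inner hash: sum = 69+54+54+54+54+54+42+28+47+225 = 681; mod 256 = 169 → a9.
Outer input = (K'⊕opad) ∥ inner = 2f 5c 5c 5c 5c 5c ∥ a9.
Outer hash (tag): sum = 47+92+92+92+92+92+169 = 676; mod 256 = 164 → a4.

a4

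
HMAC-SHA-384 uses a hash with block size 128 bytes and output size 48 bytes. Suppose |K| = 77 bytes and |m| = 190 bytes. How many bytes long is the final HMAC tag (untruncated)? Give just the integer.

The tag is one SHA-384 digest: 48 bytes.

48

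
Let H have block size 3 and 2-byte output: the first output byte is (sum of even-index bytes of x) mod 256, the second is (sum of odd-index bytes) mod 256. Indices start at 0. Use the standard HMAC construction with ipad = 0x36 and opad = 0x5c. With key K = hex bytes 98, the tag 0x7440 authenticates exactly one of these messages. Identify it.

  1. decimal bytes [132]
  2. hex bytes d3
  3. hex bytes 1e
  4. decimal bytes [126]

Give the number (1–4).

Key hex bytes 98 is 1 byte ≤ B = 3; zero-pad to 3 bytes: K' = 98 00 00.
K' ⊕ ipad = ae 36 36; K' ⊕ opad = c4 5c 5c.
m1: inner = H(ae 36 36 84) = e4 ba; tag = H(c4 5c 5c e4 ba) = da40
m2: inner = H(ae 36 36 d3) = e4 09; tag = H(c4 5c 5c e4 09) = 2940
m3: inner = H(ae 36 36 1e) = e4 54; tag = H(c4 5c 5c e4 54) = 7440 ← matches
m4: inner = H(ae 36 36 7e) = e4 b4; tag = H(c4 5c 5c e4 b4) = d440

3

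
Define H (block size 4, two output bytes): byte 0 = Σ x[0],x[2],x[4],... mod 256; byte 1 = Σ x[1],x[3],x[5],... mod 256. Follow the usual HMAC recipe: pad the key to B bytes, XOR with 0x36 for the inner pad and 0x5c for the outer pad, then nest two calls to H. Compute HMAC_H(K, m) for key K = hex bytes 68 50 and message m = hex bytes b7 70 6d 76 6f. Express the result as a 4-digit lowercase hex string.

b7ea

Key hex bytes 68 50 is 2 bytes ≤ B = 4; zero-pad to 4 bytes: K' = 68 50 00 00.
K' ⊕ ipad = 5e 66 36 36.  K' ⊕ opad = 34 0c 5c 5c.
Inner input = (K'⊕ipad) ∥ m = 5e 66 36 36 ∥ b7 70 6d 76 6f.
Inner hash: even-index sum = 551 mod 256 = 39; odd-index sum = 386 mod 256 = 130 → 27 82.
Outer input = (K'⊕opad) ∥ inner = 34 0c 5c 5c ∥ 27 82.
Outer hash (tag): even-index sum = 183 mod 256 = 183; odd-index sum = 234 mod 256 = 234 → b7 ea.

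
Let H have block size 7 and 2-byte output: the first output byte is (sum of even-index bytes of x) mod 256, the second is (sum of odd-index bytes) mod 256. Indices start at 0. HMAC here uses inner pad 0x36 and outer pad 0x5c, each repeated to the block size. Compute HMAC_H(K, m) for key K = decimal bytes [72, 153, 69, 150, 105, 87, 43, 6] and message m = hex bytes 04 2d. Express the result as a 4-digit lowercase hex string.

bb6e

Key decimal bytes [72, 153, 69, 150, 105, 87, 43, 6] = 48 99 45 96 69 57 2b 06 is 8 bytes > B = 7, so hash it first: H(key) = 21 8c, then zero-pad to 7 bytes: K' = 21 8c 00 00 00 00 00.
K' ⊕ ipad = 17 ba 36 36 36 36 36.  K' ⊕ opad = 7d d0 5c 5c 5c 5c 5c.
Inner input = (K'⊕ipad) ∥ m = 17 ba 36 36 36 36 36 ∥ 04 2d.
Inner hash: even-index sum = 230 mod 256 = 230; odd-index sum = 298 mod 256 = 42 → e6 2a.
Outer input = (K'⊕opad) ∥ inner = 7d d0 5c 5c 5c 5c 5c ∥ e6 2a.
Outer hash (tag): even-index sum = 443 mod 256 = 187; odd-index sum = 622 mod 256 = 110 → bb 6e.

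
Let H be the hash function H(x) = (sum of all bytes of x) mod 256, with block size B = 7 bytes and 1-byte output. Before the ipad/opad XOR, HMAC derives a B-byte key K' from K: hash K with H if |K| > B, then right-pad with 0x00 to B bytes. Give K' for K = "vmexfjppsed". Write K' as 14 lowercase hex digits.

ac000000000000

|K| = 11 > B = 7, so first hash the key.
H(K): sum = 118+109+101+120+102+106+112+112+115+101+100 = 1196; mod 256 = 172 → ac.
Zero-pad H(K) = ac to 7 bytes: K' = ac 00 00 00 00 00 00.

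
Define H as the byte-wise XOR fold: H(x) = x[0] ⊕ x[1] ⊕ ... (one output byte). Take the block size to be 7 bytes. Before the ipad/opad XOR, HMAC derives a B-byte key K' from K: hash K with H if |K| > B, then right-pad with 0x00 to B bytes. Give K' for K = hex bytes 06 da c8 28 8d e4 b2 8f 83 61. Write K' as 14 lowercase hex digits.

|K| = 10 > B = 7, so first hash the key.
H(K): XOR 06⊕da⊕c8⊕28⊕8d⊕e4⊕b2⊕8f⊕83⊕61 = 8a.
Zero-pad H(K) = 8a to 7 bytes: K' = 8a 00 00 00 00 00 00.

8a000000000000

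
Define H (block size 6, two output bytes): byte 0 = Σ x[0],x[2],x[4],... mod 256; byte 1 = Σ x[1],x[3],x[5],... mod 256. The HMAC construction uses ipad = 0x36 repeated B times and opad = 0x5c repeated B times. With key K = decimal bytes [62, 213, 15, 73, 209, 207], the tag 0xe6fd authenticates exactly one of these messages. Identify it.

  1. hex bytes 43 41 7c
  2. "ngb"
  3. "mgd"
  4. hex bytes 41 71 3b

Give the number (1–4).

Key decimal bytes [62, 213, 15, 73, 209, 207] = 3e d5 0f 49 d1 cf is exactly B = 6 bytes: K' = 3e d5 0f 49 d1 cf.
K' ⊕ ipad = 08 e3 39 7f e7 f9; K' ⊕ opad = 62 89 53 15 8d 93.
m1: inner = H(08 e3 39 7f e7 f9 43 41 7c) = e7 9c; tag = H(62 89 53 15 8d 93 e7 9c) = 29cd
m2: inner = H(08 e3 39 7f e7 f9 6e 67 62) = f8 c2; tag = H(62 89 53 15 8d 93 f8 c2) = 3af3
m3: inner = H(08 e3 39 7f e7 f9 6d 67 64) = f9 c2; tag = H(62 89 53 15 8d 93 f9 c2) = 3bf3
m4: inner = H(08 e3 39 7f e7 f9 41 71 3b) = a4 cc; tag = H(62 89 53 15 8d 93 a4 cc) = e6fd ← matches

4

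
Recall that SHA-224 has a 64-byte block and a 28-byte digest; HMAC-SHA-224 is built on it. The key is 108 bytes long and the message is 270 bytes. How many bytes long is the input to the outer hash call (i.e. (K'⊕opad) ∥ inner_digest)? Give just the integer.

92

Key is 108 > 64 bytes, so it is hashed to 28 bytes then zero-padded to 64: |K'| = 64.
Outer input = (K'⊕opad) ∥ H(inner) → 64 + 28 = 92 bytes.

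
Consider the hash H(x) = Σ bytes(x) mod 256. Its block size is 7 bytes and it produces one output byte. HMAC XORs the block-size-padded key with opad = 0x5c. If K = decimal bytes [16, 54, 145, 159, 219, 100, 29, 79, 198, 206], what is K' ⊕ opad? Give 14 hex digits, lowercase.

e95c5c5c5c5c5c

Key decimal bytes [16, 54, 145, 159, 219, 100, 29, 79, 198, 206] = 10 36 91 9f db 64 1d 4f c6 ce is 10 bytes > B = 7, so hash it first: H(key) = b5, then zero-pad to 7 bytes: K' = b5 00 00 00 00 00 00.
XOR each byte with 0x5c: b5⊕5c=e9, 00⊕5c=5c, 00⊕5c=5c, 00⊕5c=5c, 00⊕5c=5c, 00⊕5c=5c, 00⊕5c=5c.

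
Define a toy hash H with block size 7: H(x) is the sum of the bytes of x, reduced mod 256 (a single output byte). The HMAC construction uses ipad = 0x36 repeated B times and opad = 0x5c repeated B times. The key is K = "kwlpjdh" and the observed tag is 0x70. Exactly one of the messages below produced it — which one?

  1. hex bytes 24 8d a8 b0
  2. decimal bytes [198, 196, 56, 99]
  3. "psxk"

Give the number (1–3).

Key "kwlpjdh" = 6b 77 6c 70 6a 64 68 is exactly B = 7 bytes: K' = 6b 77 6c 70 6a 64 68.
K' ⊕ ipad = 5d 41 5a 46 5c 52 5e; K' ⊕ opad = 37 2b 30 2c 36 38 34.
m1: inner = H(5d 41 5a 46 5c 52 5e 24 8d a8 b0) = 53; tag = H(37 2b 30 2c 36 38 34 53) = b3
m2: inner = H(5d 41 5a 46 5c 52 5e c6 c4 38 63) = 6f; tag = H(37 2b 30 2c 36 38 34 6f) = cf
m3: inner = H(5d 41 5a 46 5c 52 5e 70 73 78 6b) = 10; tag = H(37 2b 30 2c 36 38 34 10) = 70 ← matches

3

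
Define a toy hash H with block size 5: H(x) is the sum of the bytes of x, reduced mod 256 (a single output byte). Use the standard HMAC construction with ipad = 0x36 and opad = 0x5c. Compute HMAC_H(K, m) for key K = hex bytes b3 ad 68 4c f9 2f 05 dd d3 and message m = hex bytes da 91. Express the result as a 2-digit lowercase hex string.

Key hex bytes b3 ad 68 4c f9 2f 05 dd d3 is 9 bytes > B = 5, so hash it first: H(key) = f1, then zero-pad to 5 bytes: K' = f1 00 00 00 00.
K' ⊕ ipad = c7 36 36 36 36.  K' ⊕ opad = ad 5c 5c 5c 5c.
Inner input = (K'⊕ipad) ∥ m = c7 36 36 36 36 ∥ da 91.
Inner hash: sum = 199+54+54+54+54+218+145 = 778; mod 256 = 10 → 0a.
Outer input = (K'⊕opad) ∥ inner = ad 5c 5c 5c 5c ∥ 0a.
Outer hash (tag): sum = 173+92+92+92+92+10 = 551; mod 256 = 39 → 27.

27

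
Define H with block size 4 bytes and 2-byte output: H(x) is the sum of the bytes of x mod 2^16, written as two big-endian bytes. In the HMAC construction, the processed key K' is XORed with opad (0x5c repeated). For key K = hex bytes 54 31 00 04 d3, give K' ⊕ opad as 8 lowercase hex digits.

5d005c5c

Key hex bytes 54 31 00 04 d3 is 5 bytes > B = 4, so hash it first: H(key) = 01 5c, then zero-pad to 4 bytes: K' = 01 5c 00 00.
XOR each byte with 0x5c: 01⊕5c=5d, 5c⊕5c=00, 00⊕5c=5c, 00⊕5c=5c.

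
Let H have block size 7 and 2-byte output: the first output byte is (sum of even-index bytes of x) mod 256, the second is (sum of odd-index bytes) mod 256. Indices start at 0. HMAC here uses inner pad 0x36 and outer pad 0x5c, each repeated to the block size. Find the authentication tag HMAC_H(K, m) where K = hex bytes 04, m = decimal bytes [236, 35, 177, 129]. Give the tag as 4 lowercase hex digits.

Key hex bytes 04 is 1 byte ≤ B = 7; zero-pad to 7 bytes: K' = 04 00 00 00 00 00 00.
K' ⊕ ipad = 32 36 36 36 36 36 36.  K' ⊕ opad = 58 5c 5c 5c 5c 5c 5c.
Inner input = (K'⊕ipad) ∥ m = 32 36 36 36 36 36 36 ∥ ec 23 b1 81.
Inner hash: even-index sum = 376 mod 256 = 120; odd-index sum = 575 mod 256 = 63 → 78 3f.
Outer input = (K'⊕opad) ∥ inner = 58 5c 5c 5c 5c 5c 5c ∥ 78 3f.
Outer hash (tag): even-index sum = 427 mod 256 = 171; odd-index sum = 396 mod 256 = 140 → ab 8c.

ab8c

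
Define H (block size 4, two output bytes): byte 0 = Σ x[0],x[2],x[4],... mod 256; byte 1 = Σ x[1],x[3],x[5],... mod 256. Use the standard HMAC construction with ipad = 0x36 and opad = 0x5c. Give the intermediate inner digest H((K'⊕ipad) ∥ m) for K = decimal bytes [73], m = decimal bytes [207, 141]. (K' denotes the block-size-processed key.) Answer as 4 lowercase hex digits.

84f9

Key decimal bytes [73] = 49 is 1 byte ≤ B = 4; zero-pad to 4 bytes: K' = 49 00 00 00.
K' ⊕ ipad = 7f 36 36 36.
Inner input = 7f 36 36 36 ∥ cf 8d.
Inner hash: even-index sum = 388 mod 256 = 132; odd-index sum = 249 mod 256 = 249 → 84 f9.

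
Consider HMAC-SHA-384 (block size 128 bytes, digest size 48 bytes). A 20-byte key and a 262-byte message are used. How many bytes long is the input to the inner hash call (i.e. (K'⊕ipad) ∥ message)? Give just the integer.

Key is 20 ≤ 128 bytes, zero-padded: |K'| = 128.
Inner input = (K'⊕ipad) ∥ m → 128 + 262 = 390 bytes.

390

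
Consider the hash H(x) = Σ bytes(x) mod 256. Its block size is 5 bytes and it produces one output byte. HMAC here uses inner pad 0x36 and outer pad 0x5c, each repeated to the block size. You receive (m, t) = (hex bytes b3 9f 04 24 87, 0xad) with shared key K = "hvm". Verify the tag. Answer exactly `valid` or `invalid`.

Key "hvm" = 68 76 6d is 3 bytes ≤ B = 5; zero-pad to 5 bytes: K' = 68 76 6d 00 00.
K' ⊕ ipad = 5e 40 5b 36 36; K' ⊕ opad = 34 2a 31 5c 5c.
Inner hash: sum = 94+64+91+54+54+179+159+4+36+135 = 870; mod 256 = 102 → 66.
Outer hash (recomputed tag): sum = 52+42+49+92+92+102 = 429; mod 256 = 173 → ad.
Recomputed tag = ad; claimed = ad → match.

valid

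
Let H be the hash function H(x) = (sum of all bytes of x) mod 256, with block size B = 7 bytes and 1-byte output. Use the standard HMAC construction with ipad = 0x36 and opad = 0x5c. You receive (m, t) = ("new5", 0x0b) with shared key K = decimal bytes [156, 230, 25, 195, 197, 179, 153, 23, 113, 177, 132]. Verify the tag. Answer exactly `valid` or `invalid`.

Key decimal bytes [156, 230, 25, 195, 197, 179, 153, 23, 113, 177, 132] = 9c e6 19 c3 c5 b3 99 17 71 b1 84 is 11 bytes > B = 7, so hash it first: H(key) = 2c, then zero-pad to 7 bytes: K' = 2c 00 00 00 00 00 00.
K' ⊕ ipad = 1a 36 36 36 36 36 36; K' ⊕ opad = 70 5c 5c 5c 5c 5c 5c.
Inner hash: sum = 26+54+54+54+54+54+54+110+101+119+53 = 733; mod 256 = 221 → dd.
Outer hash (recomputed tag): sum = 112+92+92+92+92+92+92+221 = 885; mod 256 = 117 → 75.
Recomputed tag = 75; claimed = 0b → mismatch.

invalid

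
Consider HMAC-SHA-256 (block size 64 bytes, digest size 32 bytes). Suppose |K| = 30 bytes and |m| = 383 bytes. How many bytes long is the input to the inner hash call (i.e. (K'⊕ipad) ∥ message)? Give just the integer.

Key is 30 ≤ 64 bytes, zero-padded: |K'| = 64.
Inner input = (K'⊕ipad) ∥ m → 64 + 383 = 447 bytes.

447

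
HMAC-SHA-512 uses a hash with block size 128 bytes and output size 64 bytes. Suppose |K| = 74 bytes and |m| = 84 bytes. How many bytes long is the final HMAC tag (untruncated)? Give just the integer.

64

The tag is one SHA-512 digest: 64 bytes.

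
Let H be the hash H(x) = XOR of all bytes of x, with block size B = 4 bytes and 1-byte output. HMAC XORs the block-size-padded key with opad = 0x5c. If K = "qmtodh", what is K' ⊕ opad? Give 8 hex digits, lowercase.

575c5c5c

Key "qmtodh" = 71 6d 74 6f 64 68 is 6 bytes > B = 4, so hash it first: H(key) = 0b, then zero-pad to 4 bytes: K' = 0b 00 00 00.
XOR each byte with 0x5c: 0b⊕5c=57, 00⊕5c=5c, 00⊕5c=5c, 00⊕5c=5c.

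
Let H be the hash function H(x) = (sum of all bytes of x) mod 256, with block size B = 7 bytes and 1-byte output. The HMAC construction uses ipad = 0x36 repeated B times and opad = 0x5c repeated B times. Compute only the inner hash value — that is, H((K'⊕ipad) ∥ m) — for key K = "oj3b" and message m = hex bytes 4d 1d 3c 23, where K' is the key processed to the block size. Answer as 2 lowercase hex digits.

Key "oj3b" = 6f 6a 33 62 is 4 bytes ≤ B = 7; zero-pad to 7 bytes: K' = 6f 6a 33 62 00 00 00.
K' ⊕ ipad = 59 5c 05 54 36 36 36.
Inner input = 59 5c 05 54 36 36 36 ∥ 4d 1d 3c 23.
Inner hash: sum = 89+92+5+84+54+54+54+77+29+60+35 = 633; mod 256 = 121 → 79.

79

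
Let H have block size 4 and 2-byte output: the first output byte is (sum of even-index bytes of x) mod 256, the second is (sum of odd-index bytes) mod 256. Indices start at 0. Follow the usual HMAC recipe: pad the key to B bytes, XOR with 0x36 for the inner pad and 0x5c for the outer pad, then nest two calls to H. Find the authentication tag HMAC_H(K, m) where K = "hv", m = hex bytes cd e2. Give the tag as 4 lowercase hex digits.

Key "hv" = 68 76 is 2 bytes ≤ B = 4; zero-pad to 4 bytes: K' = 68 76 00 00.
K' ⊕ ipad = 5e 40 36 36.  K' ⊕ opad = 34 2a 5c 5c.
Inner input = (K'⊕ipad) ∥ m = 5e 40 36 36 ∥ cd e2.
Inner hash: even-index sum = 353 mod 256 = 97; odd-index sum = 344 mod 256 = 88 → 61 58.
Outer input = (K'⊕opad) ∥ inner = 34 2a 5c 5c ∥ 61 58.
Outer hash (tag): even-index sum = 241 mod 256 = 241; odd-index sum = 222 mod 256 = 222 → f1 de.

f1de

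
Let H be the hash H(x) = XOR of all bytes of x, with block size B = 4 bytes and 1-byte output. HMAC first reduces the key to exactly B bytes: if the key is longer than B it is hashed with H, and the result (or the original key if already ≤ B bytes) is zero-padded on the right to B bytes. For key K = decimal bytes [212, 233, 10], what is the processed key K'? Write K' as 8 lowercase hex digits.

Key decimal bytes [212, 233, 10] = d4 e9 0a is 3 bytes ≤ B = 4; zero-pad to 4 bytes: K' = d4 e9 0a 00.

d4e90a00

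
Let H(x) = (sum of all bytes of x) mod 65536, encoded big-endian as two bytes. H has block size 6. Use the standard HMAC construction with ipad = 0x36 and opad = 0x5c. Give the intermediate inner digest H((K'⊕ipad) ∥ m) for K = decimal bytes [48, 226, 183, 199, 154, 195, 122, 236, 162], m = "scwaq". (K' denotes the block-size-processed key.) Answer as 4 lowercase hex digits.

Key decimal bytes [48, 226, 183, 199, 154, 195, 122, 236, 162] = 30 e2 b7 c7 9a c3 7a ec a2 is 9 bytes > B = 6, so hash it first: H(key) = 05 f5, then zero-pad to 6 bytes: K' = 05 f5 00 00 00 00.
K' ⊕ ipad = 33 c3 36 36 36 36.
Inner input = 33 c3 36 36 36 36 ∥ 73 63 77 61 71.
Inner hash: sum = 51+195+54+54+54+54+115+99+119+97+113 = 1005 → 03 ed.

03ed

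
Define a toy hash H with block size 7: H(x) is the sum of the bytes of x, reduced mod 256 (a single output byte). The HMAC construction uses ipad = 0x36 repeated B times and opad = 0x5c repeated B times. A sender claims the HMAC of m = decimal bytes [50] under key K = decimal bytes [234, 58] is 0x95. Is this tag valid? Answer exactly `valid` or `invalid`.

invalid

Key decimal bytes [234, 58] = ea 3a is 2 bytes ≤ B = 7; zero-pad to 7 bytes: K' = ea 3a 00 00 00 00 00.
K' ⊕ ipad = dc 0c 36 36 36 36 36; K' ⊕ opad = b6 66 5c 5c 5c 5c 5c.
Inner hash: sum = 220+12+54+54+54+54+54+50 = 552; mod 256 = 40 → 28.
Outer hash (recomputed tag): sum = 182+102+92+92+92+92+92+40 = 784; mod 256 = 16 → 10.
Recomputed tag = 10; claimed = 95 → mismatch.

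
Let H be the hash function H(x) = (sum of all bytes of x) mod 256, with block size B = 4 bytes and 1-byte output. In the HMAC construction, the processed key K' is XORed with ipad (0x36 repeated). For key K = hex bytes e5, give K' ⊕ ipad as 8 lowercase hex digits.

Key hex bytes e5 is 1 byte ≤ B = 4; zero-pad to 4 bytes: K' = e5 00 00 00.
XOR each byte with 0x36: e5⊕36=d3, 00⊕36=36, 00⊕36=36, 00⊕36=36.

d3363636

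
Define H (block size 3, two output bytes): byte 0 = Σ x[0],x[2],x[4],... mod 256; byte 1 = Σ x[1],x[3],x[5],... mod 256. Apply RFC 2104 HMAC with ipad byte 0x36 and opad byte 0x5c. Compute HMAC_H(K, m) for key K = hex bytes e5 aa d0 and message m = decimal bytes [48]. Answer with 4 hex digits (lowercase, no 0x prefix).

11af

Key hex bytes e5 aa d0 is exactly B = 3 bytes: K' = e5 aa d0.
K' ⊕ ipad = d3 9c e6.  K' ⊕ opad = b9 f6 8c.
Inner input = (K'⊕ipad) ∥ m = d3 9c e6 ∥ 30.
Inner hash: even-index sum = 441 mod 256 = 185; odd-index sum = 204 mod 256 = 204 → b9 cc.
Outer input = (K'⊕opad) ∥ inner = b9 f6 8c ∥ b9 cc.
Outer hash (tag): even-index sum = 529 mod 256 = 17; odd-index sum = 431 mod 256 = 175 → 11 af.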